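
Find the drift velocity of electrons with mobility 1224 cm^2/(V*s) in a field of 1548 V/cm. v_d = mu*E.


Step 1: v_d = mu * E
Step 2: v_d = 1224 * 1548 = 1894752
Step 3: v_d = 1.89e+06 cm/s

1.89e+06


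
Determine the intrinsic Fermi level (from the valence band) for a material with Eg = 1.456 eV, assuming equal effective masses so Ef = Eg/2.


Step 1: For an intrinsic semiconductor, the Fermi level sits at midgap.
Step 2: Ef = Eg / 2 = 1.456 / 2 = 0.728 eV

0.728


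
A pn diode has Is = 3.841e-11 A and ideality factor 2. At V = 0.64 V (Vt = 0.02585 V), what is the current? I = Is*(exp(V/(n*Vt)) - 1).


Step 1: V/(n*Vt) = 0.64/(2*0.02585) = 12.3791
Step 2: exp(12.3791) = 2.3778e+05
Step 3: I = 3.841e-11 * (2.3778e+05 - 1) = 9.13e-06 A

9.13e-06


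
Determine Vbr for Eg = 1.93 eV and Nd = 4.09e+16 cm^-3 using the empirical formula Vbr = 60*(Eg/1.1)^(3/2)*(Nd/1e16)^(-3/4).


Step 1: Eg/1.1 = 1.93/1.1 = 1.754545
Step 2: (Eg/1.1)^1.5 = 1.754545^1.5 = 2.324057
Step 3: (Nd/1e16)^(-0.75) = (4.09)^(-0.75) = 0.347702
Step 4: Vbr = 60 * 2.324057 * 0.347702 = 48.5 V

48.5


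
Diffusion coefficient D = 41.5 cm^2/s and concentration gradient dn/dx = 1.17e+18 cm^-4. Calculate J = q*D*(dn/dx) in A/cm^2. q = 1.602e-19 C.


Step 1: J = q * D * (dn/dx)
Step 2: J = 1.602e-19 * 41.5 * 1.17e+18
Step 3: J = 7.78e+00 A/cm^2

7.78e+00


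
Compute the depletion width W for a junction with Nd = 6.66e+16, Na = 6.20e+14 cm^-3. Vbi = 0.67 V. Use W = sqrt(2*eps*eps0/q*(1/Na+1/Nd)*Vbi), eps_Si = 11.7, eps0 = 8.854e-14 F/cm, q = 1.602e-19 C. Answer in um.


Step 1: 1/Na + 1/Nd = 1/6.20e+14 + 1/6.66e+16 = 1.62792e-15
Step 2: 2*eps*eps0/q = 2*11.7*8.854e-14/1.602e-19 = 1.293281e+07
Step 3: W^2 = 1.293281e+07 * 1.62792e-15 * 0.67 = 1.41059e-08
Step 4: W = sqrt(1.41059e-08) = 1.188e-04 cm = 1.188 um

1.188


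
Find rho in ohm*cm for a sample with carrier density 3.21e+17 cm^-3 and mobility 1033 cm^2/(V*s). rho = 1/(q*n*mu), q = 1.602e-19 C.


Step 1: sigma = q * n * mu = 1.602e-19 * 3.21e+17 * 1033 = 5.31212e+01 S/cm
Step 2: rho = 1 / sigma = 1 / 5.31212e+01 = 0.01882 ohm*cm

0.01882


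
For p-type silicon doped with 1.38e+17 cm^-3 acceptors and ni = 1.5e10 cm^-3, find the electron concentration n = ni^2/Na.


Step 1: Majority hole concentration p ≈ Na = 1.38e+17 cm^-3
Step 2: n = ni^2 / Na = (1.5e10)^2 / 1.38e+17
Step 3: n = 1.63e+03 cm^-3

1.63e+03


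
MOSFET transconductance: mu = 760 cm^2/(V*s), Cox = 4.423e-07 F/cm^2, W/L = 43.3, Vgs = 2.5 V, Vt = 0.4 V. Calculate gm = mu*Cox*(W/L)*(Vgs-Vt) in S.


Step 1: Vov = Vgs - Vt = 2.5 - 0.4 = 2.1 V
Step 2: gm = mu * Cox * (W/L) * Vov
Step 3: gm = 760 * 4.423e-07 * 43.3 * 2.1 = 3.06e-02 S

3.06e-02


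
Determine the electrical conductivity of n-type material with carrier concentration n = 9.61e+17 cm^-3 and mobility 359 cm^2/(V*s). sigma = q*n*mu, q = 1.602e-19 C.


Step 1: sigma = q * n * mu
Step 2: sigma = 1.602e-19 * 9.61e+17 * 359
Step 3: sigma = 5.527e+01 S/cm

5.527e+01


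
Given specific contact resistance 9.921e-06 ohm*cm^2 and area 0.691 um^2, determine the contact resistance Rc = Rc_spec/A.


Step 1: Convert area to cm^2: 0.691 um^2 = 6.9100e-09 cm^2
Step 2: Rc = Rc_spec / A = 9.921e-06 / 6.9100e-09
Step 3: Rc = 1.44e+03 ohms

1.44e+03


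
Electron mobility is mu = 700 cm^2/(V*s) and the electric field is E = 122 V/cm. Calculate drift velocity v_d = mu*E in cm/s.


Step 1: v_d = mu * E
Step 2: v_d = 700 * 122 = 85400
Step 3: v_d = 8.54e+04 cm/s

8.54e+04


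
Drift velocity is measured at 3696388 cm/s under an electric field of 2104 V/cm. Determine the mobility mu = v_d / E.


Step 1: mu = v_d / E
Step 2: mu = 3696388 / 2104
Step 3: mu = 1756.84 cm^2/(V*s)

1756.84


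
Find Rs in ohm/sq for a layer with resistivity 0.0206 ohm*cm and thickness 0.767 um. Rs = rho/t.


Step 1: Convert thickness to cm: t = 0.767 um = 7.6700e-05 cm
Step 2: Rs = rho / t = 0.0206 / 7.6700e-05
Step 3: Rs = 268.6 ohm/sq

268.6


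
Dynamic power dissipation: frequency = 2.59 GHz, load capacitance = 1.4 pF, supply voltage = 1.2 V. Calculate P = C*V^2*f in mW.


Step 1: V^2 = 1.2^2 = 1.44 V^2
Step 2: P = C*V^2*f = 1.4e-12 F * 1.44 * 2.59e9 Hz
Step 3: P = 5.22144e-03 W
Step 4: P = 5.221 mW

5.221


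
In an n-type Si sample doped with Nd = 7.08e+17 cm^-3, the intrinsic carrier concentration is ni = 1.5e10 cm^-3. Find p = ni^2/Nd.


Step 1: Since Nd >> ni, n ≈ Nd = 7.08e+17 cm^-3
Step 2: p = ni^2 / n = (1.5e10)^2 / 7.08e+17
Step 3: p = 2.25e20 / 7.08e+17 = 3.18e+02 cm^-3

3.18e+02


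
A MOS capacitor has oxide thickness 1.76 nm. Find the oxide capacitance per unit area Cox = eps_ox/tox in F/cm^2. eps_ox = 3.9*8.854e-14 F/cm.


Step 1: eps_ox = 3.9 * 8.854e-14 = 3.45306e-13 F/cm
Step 2: tox in cm = 1.76 nm * 1e-7 = 1.7600e-07 cm
Step 3: Cox = 3.45306e-13 / 1.7600e-07 = 1.96e-06 F/cm^2

1.96e-06


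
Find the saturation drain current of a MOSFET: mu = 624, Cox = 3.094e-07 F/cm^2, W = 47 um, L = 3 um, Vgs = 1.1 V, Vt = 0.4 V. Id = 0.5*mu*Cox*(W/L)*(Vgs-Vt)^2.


Step 1: Overdrive voltage Vov = Vgs - Vt = 1.1 - 0.4 = 0.7 V
Step 2: W/L = 47/3 = 15.6667
Step 3: Id = 0.5 * 624 * 3.094e-07 * 15.6667 * 0.7^2
Step 4: Id = 7.41e-04 A

7.41e-04


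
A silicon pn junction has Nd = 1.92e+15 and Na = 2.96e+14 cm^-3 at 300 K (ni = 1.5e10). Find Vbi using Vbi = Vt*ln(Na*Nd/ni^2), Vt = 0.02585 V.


Step 1: Compute Na*Nd/ni^2 = 2.96e+14 * 1.92e+15 / (1.5e10)^2 = 2.5259e+09
Step 2: ln(2.5259e+09) = 21.6499
Step 3: Vbi = 0.02585 * 21.6499 = 0.56 V

0.56


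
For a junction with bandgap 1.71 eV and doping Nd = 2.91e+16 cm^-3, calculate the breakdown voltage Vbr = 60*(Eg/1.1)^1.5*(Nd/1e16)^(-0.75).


Step 1: Eg/1.1 = 1.71/1.1 = 1.554545
Step 2: (Eg/1.1)^1.5 = 1.554545^1.5 = 1.938228
Step 3: (Nd/1e16)^(-0.75) = (2.91)^(-0.75) = 0.448828
Step 4: Vbr = 60 * 1.938228 * 0.448828 = 52.2 V

52.2


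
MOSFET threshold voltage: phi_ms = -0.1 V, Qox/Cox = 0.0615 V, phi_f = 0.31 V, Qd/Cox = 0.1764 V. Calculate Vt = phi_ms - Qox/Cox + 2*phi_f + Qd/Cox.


Step 1: Vt = phi_ms - Qox/Cox + 2*phi_f + Qd/Cox
Step 2: Vt = -0.1 - 0.0615 + 2*0.31 + 0.1764
Step 3: Vt = -0.1 - 0.0615 + 0.62 + 0.1764
Step 4: Vt = 0.6349 V

0.6349


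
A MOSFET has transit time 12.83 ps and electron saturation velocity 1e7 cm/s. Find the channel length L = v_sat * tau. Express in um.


Step 1: tau in seconds = 12.83 ps * 1e-12 = 1.2830e-11 s
Step 2: L = v_sat * tau = 1e7 * 1.2830e-11 = 1.2830e-04 cm
Step 3: L in um = 1.2830e-04 * 1e4 = 1.283 um

1.283


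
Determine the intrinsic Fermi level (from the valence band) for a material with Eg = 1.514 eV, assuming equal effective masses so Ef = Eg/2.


Step 1: For an intrinsic semiconductor, the Fermi level sits at midgap.
Step 2: Ef = Eg / 2 = 1.514 / 2 = 0.757 eV

0.757


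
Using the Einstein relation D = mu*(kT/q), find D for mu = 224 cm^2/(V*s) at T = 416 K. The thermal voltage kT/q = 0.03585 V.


Step 1: D = mu * (kT/q)
Step 2: D = 224 * 0.03585
Step 3: D = 8.03 cm^2/s

8.03


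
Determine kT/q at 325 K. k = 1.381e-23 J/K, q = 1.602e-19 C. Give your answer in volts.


Step 1: kT = 1.381e-23 * 325 = 4.48825e-21 J
Step 2: Vt = kT/q = 4.48825e-21 / 1.602e-19
Step 3: Vt = 0.02802 V

0.02802


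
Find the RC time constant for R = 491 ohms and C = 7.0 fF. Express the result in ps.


Step 1: tau = R * C
Step 2: tau = 491 * 7.0 fF = 491 * 7.0e-15 F
Step 3: tau = 3.437e-12 s = 3.437 ps

3.437


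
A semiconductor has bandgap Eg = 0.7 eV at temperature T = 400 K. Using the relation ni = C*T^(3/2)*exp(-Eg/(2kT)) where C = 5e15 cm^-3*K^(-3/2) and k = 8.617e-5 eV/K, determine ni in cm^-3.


Step 1: Compute kT = 8.617e-5 * 400 = 0.034468 eV
Step 2: Exponent = -Eg/(2kT) = -0.7/(2*0.034468) = -10.15435
Step 3: T^(3/2) = 400^1.5 = 8000.00
Step 4: ni = 5e15 * 8000.00 * exp(-10.15435) = 1.56e+15 cm^-3

1.56e+15


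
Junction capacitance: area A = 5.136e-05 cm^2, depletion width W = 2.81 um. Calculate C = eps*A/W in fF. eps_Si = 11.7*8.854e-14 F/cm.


Step 1: eps_Si = 11.7 * 8.854e-14 = 1.035918e-12 F/cm
Step 2: W in cm = 2.81 * 1e-4 = 2.81e-04 cm
Step 3: C = 1.035918e-12 * 5.136e-05 / 2.81e-04 = 1.893407e-13 F
Step 4: C = 189.34 fF

189.34


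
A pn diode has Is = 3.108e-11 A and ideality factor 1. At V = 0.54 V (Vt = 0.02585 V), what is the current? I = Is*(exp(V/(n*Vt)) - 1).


Step 1: V/(n*Vt) = 0.54/(1*0.02585) = 20.8897
Step 2: exp(20.8897) = 1.1811e+09
Step 3: I = 3.108e-11 * (1.1811e+09 - 1) = 3.67e-02 A

3.67e-02


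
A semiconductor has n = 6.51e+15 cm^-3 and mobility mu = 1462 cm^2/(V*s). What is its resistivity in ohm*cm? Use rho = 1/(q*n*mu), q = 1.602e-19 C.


Step 1: sigma = q * n * mu = 1.602e-19 * 6.51e+15 * 1462 = 1.52472e+00 S/cm
Step 2: rho = 1 / sigma = 1 / 1.52472e+00 = 0.6559 ohm*cm

0.6559


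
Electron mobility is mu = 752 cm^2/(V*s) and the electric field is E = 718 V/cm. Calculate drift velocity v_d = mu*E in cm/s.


Step 1: v_d = mu * E
Step 2: v_d = 752 * 718 = 539936
Step 3: v_d = 5.40e+05 cm/s

5.40e+05


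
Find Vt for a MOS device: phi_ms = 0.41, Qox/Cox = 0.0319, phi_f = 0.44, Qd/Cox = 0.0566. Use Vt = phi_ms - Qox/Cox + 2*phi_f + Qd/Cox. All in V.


Step 1: Vt = phi_ms - Qox/Cox + 2*phi_f + Qd/Cox
Step 2: Vt = 0.41 - 0.0319 + 2*0.44 + 0.0566
Step 3: Vt = 0.41 - 0.0319 + 0.88 + 0.0566
Step 4: Vt = 1.3147 V

1.3147


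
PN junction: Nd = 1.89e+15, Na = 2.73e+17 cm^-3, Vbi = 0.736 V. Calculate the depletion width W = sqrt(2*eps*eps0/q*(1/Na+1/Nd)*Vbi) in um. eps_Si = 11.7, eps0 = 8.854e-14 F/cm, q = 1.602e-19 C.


Step 1: 1/Na + 1/Nd = 1/2.73e+17 + 1/1.89e+15 = 5.32764e-16
Step 2: 2*eps*eps0/q = 2*11.7*8.854e-14/1.602e-19 = 1.293281e+07
Step 3: W^2 = 1.293281e+07 * 5.32764e-16 * 0.736 = 5.07114e-09
Step 4: W = sqrt(5.07114e-09) = 7.121e-05 cm = 0.7121 um

0.7121


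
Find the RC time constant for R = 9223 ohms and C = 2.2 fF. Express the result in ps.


Step 1: tau = R * C
Step 2: tau = 9223 * 2.2 fF = 9223 * 2.2e-15 F
Step 3: tau = 2.02906e-11 s = 20.2906 ps

20.2906


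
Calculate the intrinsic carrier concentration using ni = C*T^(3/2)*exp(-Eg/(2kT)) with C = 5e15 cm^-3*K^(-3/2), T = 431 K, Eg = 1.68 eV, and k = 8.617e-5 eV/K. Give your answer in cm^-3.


Step 1: Compute kT = 8.617e-5 * 431 = 0.03713927 eV
Step 2: Exponent = -Eg/(2kT) = -1.68/(2*0.03713927) = -22.61757
Step 3: T^(3/2) = 431^1.5 = 8947.79
Step 4: ni = 5e15 * 8947.79 * exp(-22.61757) = 6.73e+09 cm^-3

6.73e+09


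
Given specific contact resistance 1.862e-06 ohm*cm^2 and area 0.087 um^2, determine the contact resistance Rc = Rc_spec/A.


Step 1: Convert area to cm^2: 0.087 um^2 = 8.7000e-10 cm^2
Step 2: Rc = Rc_spec / A = 1.862e-06 / 8.7000e-10
Step 3: Rc = 2.14e+03 ohms

2.14e+03


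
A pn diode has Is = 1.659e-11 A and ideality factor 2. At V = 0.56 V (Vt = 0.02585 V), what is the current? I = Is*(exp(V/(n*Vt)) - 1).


Step 1: V/(n*Vt) = 0.56/(2*0.02585) = 10.8317
Step 2: exp(10.8317) = 5.0600e+04
Step 3: I = 1.659e-11 * (5.0600e+04 - 1) = 8.39e-07 A

8.39e-07


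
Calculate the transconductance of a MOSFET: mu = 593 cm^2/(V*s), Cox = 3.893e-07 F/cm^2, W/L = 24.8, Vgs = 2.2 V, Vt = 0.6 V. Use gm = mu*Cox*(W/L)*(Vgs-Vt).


Step 1: Vov = Vgs - Vt = 2.2 - 0.6 = 1.6 V
Step 2: gm = mu * Cox * (W/L) * Vov
Step 3: gm = 593 * 3.893e-07 * 24.8 * 1.6 = 9.16e-03 S

9.16e-03


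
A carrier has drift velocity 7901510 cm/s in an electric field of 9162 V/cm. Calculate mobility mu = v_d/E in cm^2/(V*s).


Step 1: mu = v_d / E
Step 2: mu = 7901510 / 9162
Step 3: mu = 862.42 cm^2/(V*s)

862.42


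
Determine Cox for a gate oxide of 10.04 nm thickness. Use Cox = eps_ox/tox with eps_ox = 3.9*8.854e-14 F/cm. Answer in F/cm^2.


Step 1: eps_ox = 3.9 * 8.854e-14 = 3.45306e-13 F/cm
Step 2: tox in cm = 10.04 nm * 1e-7 = 1.0040e-06 cm
Step 3: Cox = 3.45306e-13 / 1.0040e-06 = 3.44e-07 F/cm^2

3.44e-07


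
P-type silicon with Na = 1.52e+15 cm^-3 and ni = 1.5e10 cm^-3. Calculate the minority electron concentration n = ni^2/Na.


Step 1: Majority hole concentration p ≈ Na = 1.52e+15 cm^-3
Step 2: n = ni^2 / Na = (1.5e10)^2 / 1.52e+15
Step 3: n = 1.48e+05 cm^-3

1.48e+05


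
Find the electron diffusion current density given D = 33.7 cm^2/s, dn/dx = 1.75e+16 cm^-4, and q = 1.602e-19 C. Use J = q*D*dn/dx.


Step 1: J = q * D * (dn/dx)
Step 2: J = 1.602e-19 * 33.7 * 1.75e+16
Step 3: J = 9.45e-02 A/cm^2

9.45e-02


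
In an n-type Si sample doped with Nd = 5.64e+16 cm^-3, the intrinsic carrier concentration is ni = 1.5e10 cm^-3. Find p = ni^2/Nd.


Step 1: Since Nd >> ni, n ≈ Nd = 5.64e+16 cm^-3
Step 2: p = ni^2 / n = (1.5e10)^2 / 5.64e+16
Step 3: p = 2.25e20 / 5.64e+16 = 3.99e+03 cm^-3

3.99e+03


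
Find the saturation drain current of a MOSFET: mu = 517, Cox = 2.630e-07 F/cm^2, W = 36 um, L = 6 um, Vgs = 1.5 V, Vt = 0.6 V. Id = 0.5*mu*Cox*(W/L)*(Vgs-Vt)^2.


Step 1: Overdrive voltage Vov = Vgs - Vt = 1.5 - 0.6 = 0.9 V
Step 2: W/L = 36/6 = 6
Step 3: Id = 0.5 * 517 * 2.630e-07 * 6 * 0.9^2
Step 4: Id = 3.30e-04 A

3.30e-04


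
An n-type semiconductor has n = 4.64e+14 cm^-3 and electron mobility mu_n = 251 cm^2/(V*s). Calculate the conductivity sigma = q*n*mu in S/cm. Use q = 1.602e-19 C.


Step 1: sigma = q * n * mu
Step 2: sigma = 1.602e-19 * 4.64e+14 * 251
Step 3: sigma = 1.866e-02 S/cm

1.866e-02


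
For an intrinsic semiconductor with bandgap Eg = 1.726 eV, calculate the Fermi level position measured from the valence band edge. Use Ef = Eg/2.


Step 1: For an intrinsic semiconductor, the Fermi level sits at midgap.
Step 2: Ef = Eg / 2 = 1.726 / 2 = 0.863 eV

0.863


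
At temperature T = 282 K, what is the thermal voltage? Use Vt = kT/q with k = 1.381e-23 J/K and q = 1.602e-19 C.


Step 1: kT = 1.381e-23 * 282 = 3.89442e-21 J
Step 2: Vt = kT/q = 3.89442e-21 / 1.602e-19
Step 3: Vt = 0.02431 V

0.02431


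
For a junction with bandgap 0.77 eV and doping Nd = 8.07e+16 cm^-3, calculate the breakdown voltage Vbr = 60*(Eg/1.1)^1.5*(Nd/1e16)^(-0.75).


Step 1: Eg/1.1 = 0.77/1.1 = 0.700000
Step 2: (Eg/1.1)^1.5 = 0.700000^1.5 = 0.585662
Step 3: (Nd/1e16)^(-0.75) = (8.07)^(-0.75) = 0.208855
Step 4: Vbr = 60 * 0.585662 * 0.208855 = 7.3 V

7.3


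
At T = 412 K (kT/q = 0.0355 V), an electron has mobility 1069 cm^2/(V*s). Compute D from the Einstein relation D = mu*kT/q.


Step 1: D = mu * (kT/q)
Step 2: D = 1069 * 0.0355
Step 3: D = 37.95 cm^2/s

37.95


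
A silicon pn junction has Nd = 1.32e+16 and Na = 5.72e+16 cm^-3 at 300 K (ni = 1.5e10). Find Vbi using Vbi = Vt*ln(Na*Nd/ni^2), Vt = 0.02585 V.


Step 1: Compute Na*Nd/ni^2 = 5.72e+16 * 1.32e+16 / (1.5e10)^2 = 3.3557e+12
Step 2: ln(3.3557e+12) = 28.8417
Step 3: Vbi = 0.02585 * 28.8417 = 0.746 V

0.746


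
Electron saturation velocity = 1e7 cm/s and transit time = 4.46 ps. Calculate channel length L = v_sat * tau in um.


Step 1: tau in seconds = 4.46 ps * 1e-12 = 4.4600e-12 s
Step 2: L = v_sat * tau = 1e7 * 4.4600e-12 = 4.4600e-05 cm
Step 3: L in um = 4.4600e-05 * 1e4 = 0.446 um

0.446


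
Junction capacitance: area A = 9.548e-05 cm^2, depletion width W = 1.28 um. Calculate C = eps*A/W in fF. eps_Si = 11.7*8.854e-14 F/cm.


Step 1: eps_Si = 11.7 * 8.854e-14 = 1.035918e-12 F/cm
Step 2: W in cm = 1.28 * 1e-4 = 1.28e-04 cm
Step 3: C = 1.035918e-12 * 9.548e-05 / 1.28e-04 = 7.727301e-13 F
Step 4: C = 772.73 fF

772.73


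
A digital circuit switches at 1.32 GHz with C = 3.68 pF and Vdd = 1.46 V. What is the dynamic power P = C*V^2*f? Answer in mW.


Step 1: V^2 = 1.46^2 = 2.1316 V^2
Step 2: P = C*V^2*f = 3.68e-12 F * 2.1316 * 1.32e9 Hz
Step 3: P = 1.035446016e-02 W
Step 4: P = 10.354 mW

10.354


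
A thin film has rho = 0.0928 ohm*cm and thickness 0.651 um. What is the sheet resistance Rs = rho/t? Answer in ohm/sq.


Step 1: Convert thickness to cm: t = 0.651 um = 6.5100e-05 cm
Step 2: Rs = rho / t = 0.0928 / 6.5100e-05
Step 3: Rs = 1425.5 ohm/sq

1425.5


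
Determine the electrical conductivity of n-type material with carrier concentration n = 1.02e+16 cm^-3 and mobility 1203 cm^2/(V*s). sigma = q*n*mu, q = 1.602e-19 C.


Step 1: sigma = q * n * mu
Step 2: sigma = 1.602e-19 * 1.02e+16 * 1203
Step 3: sigma = 1.966e+00 S/cm

1.966e+00


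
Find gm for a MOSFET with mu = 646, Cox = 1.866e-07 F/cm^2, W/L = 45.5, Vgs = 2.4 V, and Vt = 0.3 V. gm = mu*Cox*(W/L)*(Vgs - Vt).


Step 1: Vov = Vgs - Vt = 2.4 - 0.3 = 2.1 V
Step 2: gm = mu * Cox * (W/L) * Vov
Step 3: gm = 646 * 1.866e-07 * 45.5 * 2.1 = 1.15e-02 S

1.15e-02


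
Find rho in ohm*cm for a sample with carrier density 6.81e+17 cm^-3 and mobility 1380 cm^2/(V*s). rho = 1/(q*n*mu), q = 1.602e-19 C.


Step 1: sigma = q * n * mu = 1.602e-19 * 6.81e+17 * 1380 = 1.50553e+02 S/cm
Step 2: rho = 1 / sigma = 1 / 1.50553e+02 = 0.006642 ohm*cm

0.006642


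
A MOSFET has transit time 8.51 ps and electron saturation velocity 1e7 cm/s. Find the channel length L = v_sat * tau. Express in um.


Step 1: tau in seconds = 8.51 ps * 1e-12 = 8.5100e-12 s
Step 2: L = v_sat * tau = 1e7 * 8.5100e-12 = 8.5100e-05 cm
Step 3: L in um = 8.5100e-05 * 1e4 = 0.851 um

0.851


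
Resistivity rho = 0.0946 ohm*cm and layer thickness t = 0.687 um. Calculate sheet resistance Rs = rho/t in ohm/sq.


Step 1: Convert thickness to cm: t = 0.687 um = 6.8700e-05 cm
Step 2: Rs = rho / t = 0.0946 / 6.8700e-05
Step 3: Rs = 1377.0 ohm/sq

1377.0


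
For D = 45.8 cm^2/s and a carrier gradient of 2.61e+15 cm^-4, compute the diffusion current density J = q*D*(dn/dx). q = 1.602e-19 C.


Step 1: J = q * D * (dn/dx)
Step 2: J = 1.602e-19 * 45.8 * 2.61e+15
Step 3: J = 1.91e-02 A/cm^2

1.91e-02


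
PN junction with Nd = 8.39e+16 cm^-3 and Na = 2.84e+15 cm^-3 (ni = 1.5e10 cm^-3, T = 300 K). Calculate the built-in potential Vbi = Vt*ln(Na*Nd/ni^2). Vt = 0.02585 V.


Step 1: Compute Na*Nd/ni^2 = 2.84e+15 * 8.39e+16 / (1.5e10)^2 = 1.0590e+12
Step 2: ln(1.0590e+12) = 27.6883
Step 3: Vbi = 0.02585 * 27.6883 = 0.716 V

0.716


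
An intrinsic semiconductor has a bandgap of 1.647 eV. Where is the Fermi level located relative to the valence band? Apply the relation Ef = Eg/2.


Step 1: For an intrinsic semiconductor, the Fermi level sits at midgap.
Step 2: Ef = Eg / 2 = 1.647 / 2 = 0.8235 eV

0.8235


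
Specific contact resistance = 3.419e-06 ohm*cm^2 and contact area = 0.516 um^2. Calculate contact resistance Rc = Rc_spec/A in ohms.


Step 1: Convert area to cm^2: 0.516 um^2 = 5.1600e-09 cm^2
Step 2: Rc = Rc_spec / A = 3.419e-06 / 5.1600e-09
Step 3: Rc = 6.63e+02 ohms

6.63e+02


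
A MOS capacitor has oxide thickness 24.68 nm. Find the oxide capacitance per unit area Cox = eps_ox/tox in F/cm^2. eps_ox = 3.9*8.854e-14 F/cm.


Step 1: eps_ox = 3.9 * 8.854e-14 = 3.45306e-13 F/cm
Step 2: tox in cm = 24.68 nm * 1e-7 = 2.4680e-06 cm
Step 3: Cox = 3.45306e-13 / 2.4680e-06 = 1.40e-07 F/cm^2

1.40e-07


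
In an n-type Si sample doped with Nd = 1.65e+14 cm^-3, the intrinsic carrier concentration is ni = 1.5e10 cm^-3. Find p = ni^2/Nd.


Step 1: Since Nd >> ni, n ≈ Nd = 1.65e+14 cm^-3
Step 2: p = ni^2 / n = (1.5e10)^2 / 1.65e+14
Step 3: p = 2.25e20 / 1.65e+14 = 1.36e+06 cm^-3

1.36e+06


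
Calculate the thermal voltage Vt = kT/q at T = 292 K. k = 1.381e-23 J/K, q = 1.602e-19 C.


Step 1: kT = 1.381e-23 * 292 = 4.03252e-21 J
Step 2: Vt = kT/q = 4.03252e-21 / 1.602e-19
Step 3: Vt = 0.02517 V

0.02517


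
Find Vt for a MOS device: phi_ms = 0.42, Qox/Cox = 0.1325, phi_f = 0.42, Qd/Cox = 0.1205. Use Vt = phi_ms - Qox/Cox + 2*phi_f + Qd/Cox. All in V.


Step 1: Vt = phi_ms - Qox/Cox + 2*phi_f + Qd/Cox
Step 2: Vt = 0.42 - 0.1325 + 2*0.42 + 0.1205
Step 3: Vt = 0.42 - 0.1325 + 0.84 + 0.1205
Step 4: Vt = 1.248 V

1.248


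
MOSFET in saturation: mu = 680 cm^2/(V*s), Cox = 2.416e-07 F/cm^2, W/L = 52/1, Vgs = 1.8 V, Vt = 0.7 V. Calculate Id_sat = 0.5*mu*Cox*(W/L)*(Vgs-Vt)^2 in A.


Step 1: Overdrive voltage Vov = Vgs - Vt = 1.8 - 0.7 = 1.1 V
Step 2: W/L = 52/1 = 52
Step 3: Id = 0.5 * 680 * 2.416e-07 * 52 * 1.1^2
Step 4: Id = 5.17e-03 A

5.17e-03


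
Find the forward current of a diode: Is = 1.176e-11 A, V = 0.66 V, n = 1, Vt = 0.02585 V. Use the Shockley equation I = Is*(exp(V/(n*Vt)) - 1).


Step 1: V/(n*Vt) = 0.66/(1*0.02585) = 25.5319
Step 2: exp(25.5319) = 1.2256e+11
Step 3: I = 1.176e-11 * (1.2256e+11 - 1) = 1.44e+00 A

1.44e+00


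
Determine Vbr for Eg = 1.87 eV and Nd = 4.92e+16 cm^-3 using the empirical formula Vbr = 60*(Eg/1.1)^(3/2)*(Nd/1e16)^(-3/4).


Step 1: Eg/1.1 = 1.87/1.1 = 1.700000
Step 2: (Eg/1.1)^1.5 = 1.700000^1.5 = 2.216529
Step 3: (Nd/1e16)^(-0.75) = (4.92)^(-0.75) = 0.302710
Step 4: Vbr = 60 * 2.216529 * 0.302710 = 40.3 V

40.3


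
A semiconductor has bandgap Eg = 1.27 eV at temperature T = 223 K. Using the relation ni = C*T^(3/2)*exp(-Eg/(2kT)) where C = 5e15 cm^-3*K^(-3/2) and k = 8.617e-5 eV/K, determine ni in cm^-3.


Step 1: Compute kT = 8.617e-5 * 223 = 0.01921591 eV
Step 2: Exponent = -Eg/(2kT) = -1.27/(2*0.01921591) = -33.04553
Step 3: T^(3/2) = 223^1.5 = 3330.10
Step 4: ni = 5e15 * 3330.10 * exp(-33.04553) = 7.41e+04 cm^-3

7.41e+04


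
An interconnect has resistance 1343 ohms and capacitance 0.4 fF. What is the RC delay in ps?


Step 1: tau = R * C
Step 2: tau = 1343 * 0.4 fF = 1343 * 4.0e-16 F
Step 3: tau = 5.372e-13 s = 0.5372 ps

0.5372


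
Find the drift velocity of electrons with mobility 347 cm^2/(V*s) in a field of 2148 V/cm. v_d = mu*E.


Step 1: v_d = mu * E
Step 2: v_d = 347 * 2148 = 745356
Step 3: v_d = 7.45e+05 cm/s

7.45e+05


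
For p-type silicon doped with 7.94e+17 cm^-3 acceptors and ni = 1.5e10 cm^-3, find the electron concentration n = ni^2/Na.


Step 1: Majority hole concentration p ≈ Na = 7.94e+17 cm^-3
Step 2: n = ni^2 / Na = (1.5e10)^2 / 7.94e+17
Step 3: n = 2.83e+02 cm^-3

2.83e+02


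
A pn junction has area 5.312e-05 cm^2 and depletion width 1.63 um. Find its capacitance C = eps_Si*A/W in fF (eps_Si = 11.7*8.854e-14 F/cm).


Step 1: eps_Si = 11.7 * 8.854e-14 = 1.035918e-12 F/cm
Step 2: W in cm = 1.63 * 1e-4 = 1.63e-04 cm
Step 3: C = 1.035918e-12 * 5.312e-05 / 1.63e-04 = 3.375949e-13 F
Step 4: C = 337.59 fF

337.59


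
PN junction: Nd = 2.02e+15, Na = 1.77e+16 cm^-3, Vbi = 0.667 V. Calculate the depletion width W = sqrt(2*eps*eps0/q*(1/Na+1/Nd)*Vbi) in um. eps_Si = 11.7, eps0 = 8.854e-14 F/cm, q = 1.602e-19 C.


Step 1: 1/Na + 1/Nd = 1/1.77e+16 + 1/2.02e+15 = 5.51547e-16
Step 2: 2*eps*eps0/q = 2*11.7*8.854e-14/1.602e-19 = 1.293281e+07
Step 3: W^2 = 1.293281e+07 * 5.51547e-16 * 0.667 = 4.75775e-09
Step 4: W = sqrt(4.75775e-09) = 6.898e-05 cm = 0.6898 um

0.6898


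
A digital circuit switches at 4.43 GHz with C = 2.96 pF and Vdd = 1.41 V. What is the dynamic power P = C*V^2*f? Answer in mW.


Step 1: V^2 = 1.41^2 = 1.9881 V^2
Step 2: P = C*V^2*f = 2.96e-12 F * 1.9881 * 4.43e9 Hz
Step 3: P = 2.606955768e-02 W
Step 4: P = 26.07 mW

26.07


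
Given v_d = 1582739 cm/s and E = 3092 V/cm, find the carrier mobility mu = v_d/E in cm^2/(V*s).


Step 1: mu = v_d / E
Step 2: mu = 1582739 / 3092
Step 3: mu = 511.88 cm^2/(V*s)

511.88


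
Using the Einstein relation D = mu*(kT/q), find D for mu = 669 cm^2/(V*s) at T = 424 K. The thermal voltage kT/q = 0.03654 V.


Step 1: D = mu * (kT/q)
Step 2: D = 669 * 0.03654
Step 3: D = 24.45 cm^2/s

24.45


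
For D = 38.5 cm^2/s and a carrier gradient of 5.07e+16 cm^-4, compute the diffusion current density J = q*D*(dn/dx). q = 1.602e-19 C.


Step 1: J = q * D * (dn/dx)
Step 2: J = 1.602e-19 * 38.5 * 5.07e+16
Step 3: J = 3.13e-01 A/cm^2

3.13e-01


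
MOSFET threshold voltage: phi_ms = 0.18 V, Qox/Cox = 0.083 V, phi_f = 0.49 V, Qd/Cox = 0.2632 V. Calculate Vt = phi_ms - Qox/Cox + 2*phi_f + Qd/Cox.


Step 1: Vt = phi_ms - Qox/Cox + 2*phi_f + Qd/Cox
Step 2: Vt = 0.18 - 0.083 + 2*0.49 + 0.2632
Step 3: Vt = 0.18 - 0.083 + 0.98 + 0.2632
Step 4: Vt = 1.3402 V

1.3402


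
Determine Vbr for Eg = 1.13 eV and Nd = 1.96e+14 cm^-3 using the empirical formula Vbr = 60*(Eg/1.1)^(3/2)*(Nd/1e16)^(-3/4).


Step 1: Eg/1.1 = 1.13/1.1 = 1.027273
Step 2: (Eg/1.1)^1.5 = 1.027273^1.5 = 1.041187
Step 3: (Nd/1e16)^(-0.75) = (0.0196)^(-0.75) = 19.090089
Step 4: Vbr = 60 * 1.041187 * 19.090089 = 1192.6 V

1192.6


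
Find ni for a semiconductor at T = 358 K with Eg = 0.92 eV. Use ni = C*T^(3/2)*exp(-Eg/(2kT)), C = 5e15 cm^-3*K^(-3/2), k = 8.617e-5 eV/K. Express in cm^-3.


Step 1: Compute kT = 8.617e-5 * 358 = 0.03084886 eV
Step 2: Exponent = -Eg/(2kT) = -0.92/(2*0.03084886) = -14.91141
Step 3: T^(3/2) = 358^1.5 = 6773.68
Step 4: ni = 5e15 * 6773.68 * exp(-14.91141) = 1.13e+13 cm^-3

1.13e+13


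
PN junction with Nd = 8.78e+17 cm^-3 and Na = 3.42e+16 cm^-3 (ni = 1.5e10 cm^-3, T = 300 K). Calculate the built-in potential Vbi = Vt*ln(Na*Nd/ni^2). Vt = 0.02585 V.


Step 1: Compute Na*Nd/ni^2 = 3.42e+16 * 8.78e+17 / (1.5e10)^2 = 1.3346e+14
Step 2: ln(1.3346e+14) = 32.5248
Step 3: Vbi = 0.02585 * 32.5248 = 0.841 V

0.841


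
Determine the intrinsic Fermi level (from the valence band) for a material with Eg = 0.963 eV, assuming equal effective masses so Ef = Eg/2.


Step 1: For an intrinsic semiconductor, the Fermi level sits at midgap.
Step 2: Ef = Eg / 2 = 0.963 / 2 = 0.4815 eV

0.4815


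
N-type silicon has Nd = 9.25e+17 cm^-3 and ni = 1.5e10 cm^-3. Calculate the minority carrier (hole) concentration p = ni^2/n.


Step 1: Since Nd >> ni, n ≈ Nd = 9.25e+17 cm^-3
Step 2: p = ni^2 / n = (1.5e10)^2 / 9.25e+17
Step 3: p = 2.25e20 / 9.25e+17 = 2.43e+02 cm^-3

2.43e+02


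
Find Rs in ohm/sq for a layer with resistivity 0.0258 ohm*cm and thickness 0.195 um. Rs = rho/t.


Step 1: Convert thickness to cm: t = 0.195 um = 1.9500e-05 cm
Step 2: Rs = rho / t = 0.0258 / 1.9500e-05
Step 3: Rs = 1323.1 ohm/sq

1323.1


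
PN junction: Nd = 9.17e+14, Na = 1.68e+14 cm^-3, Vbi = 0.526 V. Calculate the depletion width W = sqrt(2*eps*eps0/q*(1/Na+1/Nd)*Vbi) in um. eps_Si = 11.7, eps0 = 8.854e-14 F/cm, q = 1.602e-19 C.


Step 1: 1/Na + 1/Nd = 1/1.68e+14 + 1/9.17e+14 = 7.04289e-15
Step 2: 2*eps*eps0/q = 2*11.7*8.854e-14/1.602e-19 = 1.293281e+07
Step 3: W^2 = 1.293281e+07 * 7.04289e-15 * 0.526 = 4.79104e-08
Step 4: W = sqrt(4.79104e-08) = 2.189e-04 cm = 2.189 um

2.189


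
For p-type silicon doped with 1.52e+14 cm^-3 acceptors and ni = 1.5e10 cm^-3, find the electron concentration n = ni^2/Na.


Step 1: Majority hole concentration p ≈ Na = 1.52e+14 cm^-3
Step 2: n = ni^2 / Na = (1.5e10)^2 / 1.52e+14
Step 3: n = 1.48e+06 cm^-3

1.48e+06


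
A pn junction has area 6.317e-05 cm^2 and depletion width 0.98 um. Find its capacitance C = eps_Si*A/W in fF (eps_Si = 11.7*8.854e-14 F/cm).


Step 1: eps_Si = 11.7 * 8.854e-14 = 1.035918e-12 F/cm
Step 2: W in cm = 0.98 * 1e-4 = 9.80e-05 cm
Step 3: C = 1.035918e-12 * 6.317e-05 / 9.80e-05 = 6.677443e-13 F
Step 4: C = 667.74 fF

667.74


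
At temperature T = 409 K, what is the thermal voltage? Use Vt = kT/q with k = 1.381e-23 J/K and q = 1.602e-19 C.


Step 1: kT = 1.381e-23 * 409 = 5.64829e-21 J
Step 2: Vt = kT/q = 5.64829e-21 / 1.602e-19
Step 3: Vt = 0.03526 V

0.03526


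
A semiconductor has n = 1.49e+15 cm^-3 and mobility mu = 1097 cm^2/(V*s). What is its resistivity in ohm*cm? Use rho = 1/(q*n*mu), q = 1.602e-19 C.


Step 1: sigma = q * n * mu = 1.602e-19 * 1.49e+15 * 1097 = 2.61852e-01 S/cm
Step 2: rho = 1 / sigma = 1 / 2.61852e-01 = 3.819 ohm*cm

3.819


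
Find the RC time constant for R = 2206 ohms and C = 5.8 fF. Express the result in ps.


Step 1: tau = R * C
Step 2: tau = 2206 * 5.8 fF = 2206 * 5.8e-15 F
Step 3: tau = 1.27948e-11 s = 12.7948 ps

12.7948


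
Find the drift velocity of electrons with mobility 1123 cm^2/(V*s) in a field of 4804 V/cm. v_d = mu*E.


Step 1: v_d = mu * E
Step 2: v_d = 1123 * 4804 = 5394892
Step 3: v_d = 5.39e+06 cm/s

5.39e+06


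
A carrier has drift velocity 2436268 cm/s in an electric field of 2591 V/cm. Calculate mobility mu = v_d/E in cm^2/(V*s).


Step 1: mu = v_d / E
Step 2: mu = 2436268 / 2591
Step 3: mu = 940.28 cm^2/(V*s)

940.28


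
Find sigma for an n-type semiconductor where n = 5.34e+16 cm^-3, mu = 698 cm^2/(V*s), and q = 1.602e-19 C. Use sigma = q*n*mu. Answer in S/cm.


Step 1: sigma = q * n * mu
Step 2: sigma = 1.602e-19 * 5.34e+16 * 698
Step 3: sigma = 5.971e+00 S/cm

5.971e+00


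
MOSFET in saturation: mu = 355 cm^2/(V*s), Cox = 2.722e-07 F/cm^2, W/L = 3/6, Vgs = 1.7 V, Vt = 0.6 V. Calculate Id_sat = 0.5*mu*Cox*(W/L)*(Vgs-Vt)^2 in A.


Step 1: Overdrive voltage Vov = Vgs - Vt = 1.7 - 0.6 = 1.1 V
Step 2: W/L = 3/6 = 0.5
Step 3: Id = 0.5 * 355 * 2.722e-07 * 0.5 * 1.1^2
Step 4: Id = 2.92e-05 A

2.92e-05


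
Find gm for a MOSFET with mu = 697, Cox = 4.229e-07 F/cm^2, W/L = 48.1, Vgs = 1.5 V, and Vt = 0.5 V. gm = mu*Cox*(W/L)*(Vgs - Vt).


Step 1: Vov = Vgs - Vt = 1.5 - 0.5 = 1.0 V
Step 2: gm = mu * Cox * (W/L) * Vov
Step 3: gm = 697 * 4.229e-07 * 48.1 * 1.0 = 1.42e-02 S

1.42e-02


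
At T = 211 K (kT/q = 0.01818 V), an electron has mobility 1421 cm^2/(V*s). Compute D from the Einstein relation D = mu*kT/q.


Step 1: D = mu * (kT/q)
Step 2: D = 1421 * 0.01818
Step 3: D = 25.83 cm^2/s

25.83


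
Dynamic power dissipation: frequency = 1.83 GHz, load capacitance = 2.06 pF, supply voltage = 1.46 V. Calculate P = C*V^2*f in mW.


Step 1: V^2 = 1.46^2 = 2.1316 V^2
Step 2: P = C*V^2*f = 2.06e-12 F * 2.1316 * 1.83e9 Hz
Step 3: P = 8.03570568e-03 W
Step 4: P = 8.036 mW

8.036


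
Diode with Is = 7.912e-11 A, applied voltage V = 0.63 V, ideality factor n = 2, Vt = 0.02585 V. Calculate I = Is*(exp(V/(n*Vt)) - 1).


Step 1: V/(n*Vt) = 0.63/(2*0.02585) = 12.1857
Step 2: exp(12.1857) = 1.9597e+05
Step 3: I = 7.912e-11 * (1.9597e+05 - 1) = 1.55e-05 A

1.55e-05


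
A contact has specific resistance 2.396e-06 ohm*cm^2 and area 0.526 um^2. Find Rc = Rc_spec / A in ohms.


Step 1: Convert area to cm^2: 0.526 um^2 = 5.2600e-09 cm^2
Step 2: Rc = Rc_spec / A = 2.396e-06 / 5.2600e-09
Step 3: Rc = 4.56e+02 ohms

4.56e+02


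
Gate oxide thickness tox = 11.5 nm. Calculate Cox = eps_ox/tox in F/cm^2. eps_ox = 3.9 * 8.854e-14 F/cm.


Step 1: eps_ox = 3.9 * 8.854e-14 = 3.45306e-13 F/cm
Step 2: tox in cm = 11.5 nm * 1e-7 = 1.1500e-06 cm
Step 3: Cox = 3.45306e-13 / 1.1500e-06 = 3.00e-07 F/cm^2

3.00e-07


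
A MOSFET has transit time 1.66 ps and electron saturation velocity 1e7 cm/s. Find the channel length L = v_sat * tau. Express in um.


Step 1: tau in seconds = 1.66 ps * 1e-12 = 1.6600e-12 s
Step 2: L = v_sat * tau = 1e7 * 1.6600e-12 = 1.6600e-05 cm
Step 3: L in um = 1.6600e-05 * 1e4 = 0.166 um

0.166


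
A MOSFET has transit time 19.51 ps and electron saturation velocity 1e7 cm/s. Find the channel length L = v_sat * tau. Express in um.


Step 1: tau in seconds = 19.51 ps * 1e-12 = 1.9510e-11 s
Step 2: L = v_sat * tau = 1e7 * 1.9510e-11 = 1.9510e-04 cm
Step 3: L in um = 1.9510e-04 * 1e4 = 1.951 um

1.951


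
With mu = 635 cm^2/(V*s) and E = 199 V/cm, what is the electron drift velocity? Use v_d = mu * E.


Step 1: v_d = mu * E
Step 2: v_d = 635 * 199 = 126365
Step 3: v_d = 1.26e+05 cm/s

1.26e+05


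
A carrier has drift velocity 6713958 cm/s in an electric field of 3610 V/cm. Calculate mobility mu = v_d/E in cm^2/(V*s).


Step 1: mu = v_d / E
Step 2: mu = 6713958 / 3610
Step 3: mu = 1859.82 cm^2/(V*s)

1859.82


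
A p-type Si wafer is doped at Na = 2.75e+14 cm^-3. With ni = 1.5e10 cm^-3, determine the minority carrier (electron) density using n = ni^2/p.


Step 1: Majority hole concentration p ≈ Na = 2.75e+14 cm^-3
Step 2: n = ni^2 / Na = (1.5e10)^2 / 2.75e+14
Step 3: n = 8.18e+05 cm^-3

8.18e+05


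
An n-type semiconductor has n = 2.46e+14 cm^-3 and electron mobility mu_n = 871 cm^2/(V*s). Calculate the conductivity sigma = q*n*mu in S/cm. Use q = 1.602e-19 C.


Step 1: sigma = q * n * mu
Step 2: sigma = 1.602e-19 * 2.46e+14 * 871
Step 3: sigma = 3.433e-02 S/cm

3.433e-02


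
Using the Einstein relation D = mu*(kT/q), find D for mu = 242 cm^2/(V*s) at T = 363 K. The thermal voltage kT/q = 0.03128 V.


Step 1: D = mu * (kT/q)
Step 2: D = 242 * 0.03128
Step 3: D = 7.57 cm^2/s

7.57


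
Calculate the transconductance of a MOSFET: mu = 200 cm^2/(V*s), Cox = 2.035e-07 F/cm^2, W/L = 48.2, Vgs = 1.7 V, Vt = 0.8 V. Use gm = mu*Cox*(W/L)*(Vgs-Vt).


Step 1: Vov = Vgs - Vt = 1.7 - 0.8 = 0.9 V
Step 2: gm = mu * Cox * (W/L) * Vov
Step 3: gm = 200 * 2.035e-07 * 48.2 * 0.9 = 1.77e-03 S

1.77e-03


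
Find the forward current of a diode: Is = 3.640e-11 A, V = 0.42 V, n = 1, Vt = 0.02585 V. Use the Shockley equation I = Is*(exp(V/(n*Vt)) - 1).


Step 1: V/(n*Vt) = 0.42/(1*0.02585) = 16.2476
Step 2: exp(16.2476) = 1.1383e+07
Step 3: I = 3.640e-11 * (1.1383e+07 - 1) = 4.14e-04 A

4.14e-04


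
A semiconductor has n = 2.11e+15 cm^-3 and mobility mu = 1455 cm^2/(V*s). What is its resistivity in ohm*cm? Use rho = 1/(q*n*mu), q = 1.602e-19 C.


Step 1: sigma = q * n * mu = 1.602e-19 * 2.11e+15 * 1455 = 4.91822e-01 S/cm
Step 2: rho = 1 / sigma = 1 / 4.91822e-01 = 2.033 ohm*cm

2.033


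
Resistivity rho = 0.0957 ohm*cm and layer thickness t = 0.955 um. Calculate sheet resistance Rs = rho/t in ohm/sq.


Step 1: Convert thickness to cm: t = 0.955 um = 9.5500e-05 cm
Step 2: Rs = rho / t = 0.0957 / 9.5500e-05
Step 3: Rs = 1002.1 ohm/sq

1002.1


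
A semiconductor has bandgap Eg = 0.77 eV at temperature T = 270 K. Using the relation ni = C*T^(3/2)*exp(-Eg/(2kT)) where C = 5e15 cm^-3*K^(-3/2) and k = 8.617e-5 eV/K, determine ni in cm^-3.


Step 1: Compute kT = 8.617e-5 * 270 = 0.0232659 eV
Step 2: Exponent = -Eg/(2kT) = -0.77/(2*0.0232659) = -16.54782
Step 3: T^(3/2) = 270^1.5 = 4436.55
Step 4: ni = 5e15 * 4436.55 * exp(-16.54782) = 1.44e+12 cm^-3

1.44e+12


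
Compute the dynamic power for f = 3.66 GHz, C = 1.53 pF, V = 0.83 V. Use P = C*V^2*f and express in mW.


Step 1: V^2 = 0.83^2 = 0.6889 V^2
Step 2: P = C*V^2*f = 1.53e-12 F * 0.6889 * 3.66e9 Hz
Step 3: P = 3.85770222e-03 W
Step 4: P = 3.858 mW

3.858


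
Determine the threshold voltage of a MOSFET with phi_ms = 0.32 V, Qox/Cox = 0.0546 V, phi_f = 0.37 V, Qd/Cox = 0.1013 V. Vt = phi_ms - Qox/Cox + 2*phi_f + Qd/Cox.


Step 1: Vt = phi_ms - Qox/Cox + 2*phi_f + Qd/Cox
Step 2: Vt = 0.32 - 0.0546 + 2*0.37 + 0.1013
Step 3: Vt = 0.32 - 0.0546 + 0.74 + 0.1013
Step 4: Vt = 1.1067 V

1.1067


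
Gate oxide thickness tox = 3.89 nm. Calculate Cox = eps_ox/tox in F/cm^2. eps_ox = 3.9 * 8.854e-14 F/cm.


Step 1: eps_ox = 3.9 * 8.854e-14 = 3.45306e-13 F/cm
Step 2: tox in cm = 3.89 nm * 1e-7 = 3.8900e-07 cm
Step 3: Cox = 3.45306e-13 / 3.8900e-07 = 8.88e-07 F/cm^2

8.88e-07


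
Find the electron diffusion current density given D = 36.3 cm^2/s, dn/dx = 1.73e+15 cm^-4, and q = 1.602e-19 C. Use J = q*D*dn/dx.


Step 1: J = q * D * (dn/dx)
Step 2: J = 1.602e-19 * 36.3 * 1.73e+15
Step 3: J = 1.01e-02 A/cm^2

1.01e-02


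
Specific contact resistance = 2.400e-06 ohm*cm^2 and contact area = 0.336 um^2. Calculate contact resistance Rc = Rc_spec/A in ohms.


Step 1: Convert area to cm^2: 0.336 um^2 = 3.3600e-09 cm^2
Step 2: Rc = Rc_spec / A = 2.400e-06 / 3.3600e-09
Step 3: Rc = 7.14e+02 ohms

7.14e+02


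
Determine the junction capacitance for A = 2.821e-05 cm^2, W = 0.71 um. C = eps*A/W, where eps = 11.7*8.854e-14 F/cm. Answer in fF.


Step 1: eps_Si = 11.7 * 8.854e-14 = 1.035918e-12 F/cm
Step 2: W in cm = 0.71 * 1e-4 = 7.10e-05 cm
Step 3: C = 1.035918e-12 * 2.821e-05 / 7.10e-05 = 4.115950e-13 F
Step 4: C = 411.6 fF

411.6


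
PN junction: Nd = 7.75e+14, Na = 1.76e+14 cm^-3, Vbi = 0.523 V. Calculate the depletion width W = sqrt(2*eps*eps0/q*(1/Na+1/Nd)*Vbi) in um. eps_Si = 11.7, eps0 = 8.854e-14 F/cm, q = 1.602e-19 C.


Step 1: 1/Na + 1/Nd = 1/1.76e+14 + 1/7.75e+14 = 6.97214e-15
Step 2: 2*eps*eps0/q = 2*11.7*8.854e-14/1.602e-19 = 1.293281e+07
Step 3: W^2 = 1.293281e+07 * 6.97214e-15 * 0.523 = 4.71586e-08
Step 4: W = sqrt(4.71586e-08) = 2.172e-04 cm = 2.172 um

2.172


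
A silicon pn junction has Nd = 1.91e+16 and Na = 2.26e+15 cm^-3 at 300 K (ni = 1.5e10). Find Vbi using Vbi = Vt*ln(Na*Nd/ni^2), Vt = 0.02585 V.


Step 1: Compute Na*Nd/ni^2 = 2.26e+15 * 1.91e+16 / (1.5e10)^2 = 1.9185e+11
Step 2: ln(1.9185e+11) = 25.9800
Step 3: Vbi = 0.02585 * 25.9800 = 0.672 V

0.672


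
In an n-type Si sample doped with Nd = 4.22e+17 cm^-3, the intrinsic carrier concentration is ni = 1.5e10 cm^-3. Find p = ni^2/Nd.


Step 1: Since Nd >> ni, n ≈ Nd = 4.22e+17 cm^-3
Step 2: p = ni^2 / n = (1.5e10)^2 / 4.22e+17
Step 3: p = 2.25e20 / 4.22e+17 = 5.33e+02 cm^-3

5.33e+02


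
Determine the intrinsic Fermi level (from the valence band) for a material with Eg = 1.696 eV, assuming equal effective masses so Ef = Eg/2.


Step 1: For an intrinsic semiconductor, the Fermi level sits at midgap.
Step 2: Ef = Eg / 2 = 1.696 / 2 = 0.848 eV

0.848


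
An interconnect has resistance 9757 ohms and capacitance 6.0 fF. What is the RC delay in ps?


Step 1: tau = R * C
Step 2: tau = 9757 * 6.0 fF = 9757 * 6.0e-15 F
Step 3: tau = 5.8542e-11 s = 58.542 ps

58.542


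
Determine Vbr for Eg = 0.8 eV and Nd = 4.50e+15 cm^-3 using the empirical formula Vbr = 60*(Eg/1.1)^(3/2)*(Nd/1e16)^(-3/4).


Step 1: Eg/1.1 = 0.8/1.1 = 0.727273
Step 2: (Eg/1.1)^1.5 = 0.727273^1.5 = 0.620221
Step 3: (Nd/1e16)^(-0.75) = (0.45)^(-0.75) = 1.820081
Step 4: Vbr = 60 * 0.620221 * 1.820081 = 67.7 V

67.7


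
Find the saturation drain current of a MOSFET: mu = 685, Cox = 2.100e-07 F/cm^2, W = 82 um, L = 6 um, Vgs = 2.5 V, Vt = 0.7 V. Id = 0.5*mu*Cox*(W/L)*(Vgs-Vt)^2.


Step 1: Overdrive voltage Vov = Vgs - Vt = 2.5 - 0.7 = 1.8 V
Step 2: W/L = 82/6 = 13.6667
Step 3: Id = 0.5 * 685 * 2.100e-07 * 13.6667 * 1.8^2
Step 4: Id = 3.18e-03 A

3.18e-03


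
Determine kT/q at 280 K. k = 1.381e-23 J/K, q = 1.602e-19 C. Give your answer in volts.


Step 1: kT = 1.381e-23 * 280 = 3.8668e-21 J
Step 2: Vt = kT/q = 3.8668e-21 / 1.602e-19
Step 3: Vt = 0.02414 V

0.02414


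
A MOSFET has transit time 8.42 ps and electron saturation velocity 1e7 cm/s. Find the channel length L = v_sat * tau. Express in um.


Step 1: tau in seconds = 8.42 ps * 1e-12 = 8.4200e-12 s
Step 2: L = v_sat * tau = 1e7 * 8.4200e-12 = 8.4200e-05 cm
Step 3: L in um = 8.4200e-05 * 1e4 = 0.842 um

0.842


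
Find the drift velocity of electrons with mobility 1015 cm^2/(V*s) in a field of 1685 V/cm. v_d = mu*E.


Step 1: v_d = mu * E
Step 2: v_d = 1015 * 1685 = 1710275
Step 3: v_d = 1.71e+06 cm/s

1.71e+06


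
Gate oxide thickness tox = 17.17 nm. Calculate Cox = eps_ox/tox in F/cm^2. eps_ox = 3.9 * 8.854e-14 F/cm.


Step 1: eps_ox = 3.9 * 8.854e-14 = 3.45306e-13 F/cm
Step 2: tox in cm = 17.17 nm * 1e-7 = 1.7170e-06 cm
Step 3: Cox = 3.45306e-13 / 1.7170e-06 = 2.01e-07 F/cm^2

2.01e-07


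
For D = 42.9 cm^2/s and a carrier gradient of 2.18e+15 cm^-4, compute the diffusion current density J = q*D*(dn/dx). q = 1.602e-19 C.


Step 1: J = q * D * (dn/dx)
Step 2: J = 1.602e-19 * 42.9 * 2.18e+15
Step 3: J = 1.50e-02 A/cm^2

1.50e-02


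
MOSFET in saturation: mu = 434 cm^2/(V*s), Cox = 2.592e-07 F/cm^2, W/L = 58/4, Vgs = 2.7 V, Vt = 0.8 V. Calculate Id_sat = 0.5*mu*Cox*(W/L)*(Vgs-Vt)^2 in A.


Step 1: Overdrive voltage Vov = Vgs - Vt = 2.7 - 0.8 = 1.9 V
Step 2: W/L = 58/4 = 14.5
Step 3: Id = 0.5 * 434 * 2.592e-07 * 14.5 * 1.9^2
Step 4: Id = 2.94e-03 A

2.94e-03


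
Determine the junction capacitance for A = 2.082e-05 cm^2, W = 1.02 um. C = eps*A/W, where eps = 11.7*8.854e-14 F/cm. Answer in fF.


Step 1: eps_Si = 11.7 * 8.854e-14 = 1.035918e-12 F/cm
Step 2: W in cm = 1.02 * 1e-4 = 1.02e-04 cm
Step 3: C = 1.035918e-12 * 2.082e-05 / 1.02e-04 = 2.114491e-13 F
Step 4: C = 211.45 fF

211.45


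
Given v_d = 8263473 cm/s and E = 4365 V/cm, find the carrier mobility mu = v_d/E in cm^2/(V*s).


Step 1: mu = v_d / E
Step 2: mu = 8263473 / 4365
Step 3: mu = 1893.12 cm^2/(V*s)

1893.12
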